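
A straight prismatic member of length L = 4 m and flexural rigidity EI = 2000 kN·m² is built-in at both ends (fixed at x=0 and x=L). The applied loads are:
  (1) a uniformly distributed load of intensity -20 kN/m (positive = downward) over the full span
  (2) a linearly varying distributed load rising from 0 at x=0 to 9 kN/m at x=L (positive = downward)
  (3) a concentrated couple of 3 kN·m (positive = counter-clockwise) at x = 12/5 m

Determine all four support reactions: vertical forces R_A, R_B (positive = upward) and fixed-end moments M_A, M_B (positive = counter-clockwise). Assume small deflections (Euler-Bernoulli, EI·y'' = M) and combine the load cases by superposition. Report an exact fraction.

R_A = -838/25 kN, M_A = -1568/75 kN·m, R_B = -712/25 kN, M_B = 1487/75 kN·m

Load 1 — uniform load w=-20 kN/m over full span:
  R_A = wL/2 = (-20)·4/2 = -40 kN
  M_A = wL²/12 = (-20)·4²/12 = -80/3 kN·m
  R_B = wL/2 = (-20)·4/2 = -40 kN
  M_B = -wL²/12 = -(-20)·4²/12 = 80/3 kN·m
Load 2 — triangular load w₀=9 kN/m (0→w₀ over full span):
  R_A = 3w₀L/20 = 3·9·4/20 = 27/5 kN
  M_A = w₀L²/30 = 9·4²/30 = 24/5 kN·m
  R_B = 7w₀L/20 = 7·9·4/20 = 63/5 kN
  M_B = -w₀L²/20 = -9·4²/20 = -36/5 kN·m
Load 3 — applied couple M₀=3 kN·m at a=12/5 m (b=L-a=8/5):
  R_A = 6M₀ab/L³ = 6·3·(12/5)·(8/5)/4³ = 27/25 kN
  M_A = M₀b(2a-b)/L² = 3·(8/5)·(2·(12/5)-(8/5))/4² = 24/25 kN·m
  R_B = -6M₀ab/L³ = -6·3·(12/5)·(8/5)/4³ = -27/25 kN
  M_B = M₀a(2b-a)/L² = 3·(12/5)·(2·(8/5)-(12/5))/4² = 9/25 kN·m
Superposition: R_A = -838/25 kN, M_A = -1568/75 kN·m, R_B = -712/25 kN, M_B = 1487/75 kN·m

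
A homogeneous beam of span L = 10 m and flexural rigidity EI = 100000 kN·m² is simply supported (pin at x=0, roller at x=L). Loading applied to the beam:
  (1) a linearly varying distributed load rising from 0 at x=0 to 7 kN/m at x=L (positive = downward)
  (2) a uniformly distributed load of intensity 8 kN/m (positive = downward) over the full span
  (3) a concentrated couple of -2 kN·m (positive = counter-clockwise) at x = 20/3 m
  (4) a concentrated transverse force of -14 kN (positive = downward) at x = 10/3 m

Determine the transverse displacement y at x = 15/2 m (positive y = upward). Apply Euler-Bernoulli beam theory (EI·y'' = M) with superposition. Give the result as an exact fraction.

y(15/2) = -1521443/165888000 m

Load 1 — triangular load w₀=7 kN/m (0→w₀ over full span):
  y_1 = -w₀x(7L⁴-10L²x²+3x⁴)/(360LEI) = -7·(15/2)·(7·10⁴-10·10²·(15/2)²+3·(15/2)⁴)/(360·10·100000) = -833/245760 m
Load 2 — uniform load w=8 kN/m over full span:
  y_2 = -wx(L³-2Lx²+x³)/(24EI) = -8·(15/2)·(10³-2·10·(15/2)²+(15/2)³)/(24·100000) = -19/2560 m
Load 3 — applied couple M₀=-2 kN·m at a=20/3 m (b=L-a=10/3):
  y_3 = (M₀x³/(6L)-M₀(x-a)²/2+C₁x)/EI  [x>a] with C₁=M₀(3b²-L²)/(6L)=20/9 = ((-2)·(15/2)³/(6·10)-(-2)·((15/2)-(20/3))²/2+(20/9)·(15/2))/100000 = 19/576000 m
Load 4 — point force P=-14 kN at a=10/3 m (b=L-a=20/3):
  y_4 = -Pa(L-x)(2Lx-a²-x²)/(6LEI)  [x>a] = -(-14)·(10/3)·(10-(15/2))·(2·10·(15/2)-(10/3)²-(15/2)²)/(6·10·100000) = 833/518400 m
Superposition: y = Σ y_i = -1521443/165888000 m ≈ -0.009172 m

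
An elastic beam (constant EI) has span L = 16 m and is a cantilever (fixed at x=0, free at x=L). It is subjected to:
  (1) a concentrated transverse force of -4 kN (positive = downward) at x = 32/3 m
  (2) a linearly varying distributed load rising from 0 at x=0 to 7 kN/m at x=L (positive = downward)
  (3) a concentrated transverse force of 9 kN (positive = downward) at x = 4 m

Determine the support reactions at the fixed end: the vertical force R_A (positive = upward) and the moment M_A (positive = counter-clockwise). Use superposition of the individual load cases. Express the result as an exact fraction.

Load 1 — point force P=-4 kN at a=32/3 m (b=L-a=16/3):
  R_A = P = (-4) = -4 kN
  M_A = Pa = (-4)·(32/3) = -128/3 kN·m
Load 2 — triangular load w₀=7 kN/m (0→w₀ over full span):
  R_A = w₀L/2 = 7·16/2 = 56 kN
  M_A = w₀L²/3 = 7·16²/3 = 1792/3 kN·m
Load 3 — point force P=9 kN at a=4 m (b=L-a=12):
  R_A = P = 9 kN
  M_A = Pa = 9·4 = 36 kN·m
Superposition: R_A = 61 kN, M_A = 1772/3 kN·m

R_A = 61 kN, M_A = 1772/3 kN·m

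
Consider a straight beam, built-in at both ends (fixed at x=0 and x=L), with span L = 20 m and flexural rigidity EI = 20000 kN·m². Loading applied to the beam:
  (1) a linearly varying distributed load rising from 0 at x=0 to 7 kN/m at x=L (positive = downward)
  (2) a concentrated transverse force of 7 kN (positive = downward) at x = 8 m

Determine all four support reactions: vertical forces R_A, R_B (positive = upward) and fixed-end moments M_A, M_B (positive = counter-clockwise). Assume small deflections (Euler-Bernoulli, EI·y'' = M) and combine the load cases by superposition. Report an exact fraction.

R_A = 3192/125 kN, M_A = 8512/75 kN·m, R_B = 6433/125 kN, M_B = -3836/25 kN·m

Load 1 — triangular load w₀=7 kN/m (0→w₀ over full span):
  R_A = 3w₀L/20 = 3·7·20/20 = 21 kN
  M_A = w₀L²/30 = 7·20²/30 = 280/3 kN·m
  R_B = 7w₀L/20 = 7·7·20/20 = 49 kN
  M_B = -w₀L²/20 = -7·20²/20 = -140 kN·m
Load 2 — point force P=7 kN at a=8 m (b=L-a=12):
  R_A = Pb²(3a+b)/L³ = 7·12²·(3·8+12)/20³ = 567/125 kN
  M_A = Pab²/L² = 7·8·12²/20² = 504/25 kN·m
  R_B = Pa²(a+3b)/L³ = 7·8²·(8+3·12)/20³ = 308/125 kN
  M_B = -Pa²b/L² = -7·8²·12/20² = -336/25 kN·m
Superposition: R_A = 3192/125 kN, M_A = 8512/75 kN·m, R_B = 6433/125 kN, M_B = -3836/25 kN·m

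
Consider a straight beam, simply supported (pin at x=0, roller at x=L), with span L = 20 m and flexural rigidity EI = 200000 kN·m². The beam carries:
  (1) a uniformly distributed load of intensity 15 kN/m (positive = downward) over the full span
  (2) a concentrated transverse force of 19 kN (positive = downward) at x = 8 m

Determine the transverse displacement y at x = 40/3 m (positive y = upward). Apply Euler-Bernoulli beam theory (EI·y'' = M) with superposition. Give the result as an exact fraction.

Load 1 — uniform load w=15 kN/m over full span:
  y_1 = -wx(L³-2Lx²+x³)/(24EI) = -15·(40/3)·(20³-2·20·(40/3)²+(40/3)³)/(24·200000) = -11/81 m
Load 2 — point force P=19 kN at a=8 m (b=L-a=12):
  y_2 = -Pa(L-x)(2Lx-a²-x²)/(6LEI)  [x>a] = -19·8·(20-(40/3))·(2·20·(40/3)-8²-(40/3)²)/(6·20·200000) = -3116/253125 m
Superposition: y = Σ y_i = -12497/84375 m ≈ -0.148113 m

y(40/3) = -12497/84375 m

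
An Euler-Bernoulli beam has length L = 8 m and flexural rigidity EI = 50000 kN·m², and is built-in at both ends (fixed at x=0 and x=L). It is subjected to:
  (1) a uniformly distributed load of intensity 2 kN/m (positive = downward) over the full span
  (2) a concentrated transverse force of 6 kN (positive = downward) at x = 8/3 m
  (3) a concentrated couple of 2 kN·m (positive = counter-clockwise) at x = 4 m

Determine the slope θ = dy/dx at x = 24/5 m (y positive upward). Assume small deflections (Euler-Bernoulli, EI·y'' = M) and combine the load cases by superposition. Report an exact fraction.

θ(24/5) = 367/2343750 rad

Load 1 — uniform load w=2 kN/m over full span:
  θ_1 = -wx(L-x)(L-2x)/(12EI) = -2·(24/5)·(8-(24/5))·(8-2·(24/5))/(12·50000) = 32/390625 rad
Load 2 — point force P=6 kN at a=8/3 m (b=L-a=16/3):
  θ_2 = Pa²(L-x)(2bL-(3b+a)(L-x))/(2L³EI)  [x>a] = 6·(8/3)²·(8-(24/5))·(2·(16/3)·8-(3·(16/3)+(8/3))·(8-(24/5)))/(2·8³·50000) = 16/234375 rad
Load 3 — applied couple M₀=2 kN·m at a=4 m (b=L-a=4):
  θ_3 = (R_Ax²/2 - M_Ax - M₀(x-a))/EI  [x>a] with R_A=3/8, M_A=1/2 = ((3/8)·(24/5)²/2 - (1/2)·(24/5) - 2·((24/5)-4))/50000 = 1/156250 rad
Superposition: θ = Σ θ_i = 367/2343750 rad ≈ 0.000157 rad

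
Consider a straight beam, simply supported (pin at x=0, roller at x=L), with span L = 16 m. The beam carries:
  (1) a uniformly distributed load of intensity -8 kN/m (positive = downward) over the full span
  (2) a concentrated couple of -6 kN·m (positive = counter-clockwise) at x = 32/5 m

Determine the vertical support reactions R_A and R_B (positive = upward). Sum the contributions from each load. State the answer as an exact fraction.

R_A = -515/8 kN, R_B = -509/8 kN

Load 1 — uniform load w=-8 kN/m over full span:
  R_A = wL/2 = (-8)·16/2 = -64 kN
  R_B = wL/2 = (-8)·16/2 = -64 kN
Load 2 — applied couple M₀=-6 kN·m at a=32/5 m (b=L-a=48/5):
  R_A = M₀/L = (-6)/16 = -3/8 kN
  R_B = -M₀/L = -(-6)/16 = 3/8 kN
Superposition: R_A = -515/8 kN, R_B = -509/8 kN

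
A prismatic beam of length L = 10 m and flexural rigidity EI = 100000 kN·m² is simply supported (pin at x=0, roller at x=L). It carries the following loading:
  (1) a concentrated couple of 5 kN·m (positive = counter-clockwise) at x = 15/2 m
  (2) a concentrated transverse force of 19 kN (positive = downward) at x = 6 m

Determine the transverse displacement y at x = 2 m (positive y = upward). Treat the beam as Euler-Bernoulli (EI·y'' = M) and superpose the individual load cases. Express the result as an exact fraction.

y(2) = -5173/2400000 m

Load 1 — applied couple M₀=5 kN·m at a=15/2 m (b=L-a=5/2):
  y_1 = (M₀x³/(6L)+C₁x)/EI  [x≤a] with C₁=M₀(3b²-L²)/(6L)=-325/48 = (5·2³/(6·10)+(-325/48)·2)/100000 = -103/800000 m
Load 2 — point force P=19 kN at a=6 m (b=L-a=4):
  y_2 = -Pbx(L²-b²-x²)/(6LEI)  [x≤a] = -19·4·2·(10²-4²-2²)/(6·10·100000) = -19/9375 m
Superposition: y = Σ y_i = -5173/2400000 m ≈ -0.002155 m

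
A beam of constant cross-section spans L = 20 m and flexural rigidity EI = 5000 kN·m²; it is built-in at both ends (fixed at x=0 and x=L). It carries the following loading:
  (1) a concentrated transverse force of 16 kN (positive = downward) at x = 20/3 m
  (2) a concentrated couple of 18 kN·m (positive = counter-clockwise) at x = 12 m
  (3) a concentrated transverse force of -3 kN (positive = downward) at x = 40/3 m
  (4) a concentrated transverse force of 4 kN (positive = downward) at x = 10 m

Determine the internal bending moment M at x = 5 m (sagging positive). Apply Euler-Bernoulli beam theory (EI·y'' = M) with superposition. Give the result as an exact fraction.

M(5) = 8861/675 kN·m

Load 1 — point force P=16 kN at a=20/3 m (b=L-a=40/3):
  M_1 = Pb²(3a+b)x/L³ - Pab²/L²  [x≤a] = 16·(40/3)²·(3·(20/3)+(40/3))·5/20³ - 16·(20/3)·(40/3)²/20² = 320/27 kN·m
Load 2 — applied couple M₀=18 kN·m at a=12 m (b=L-a=8):
  M_2 = R_Ax - M_A  [x≤a] with R_A=162/125, M_A=144/25 = (162/125)·5 - (144/25) = 18/25 kN·m
Load 3 — point force P=-3 kN at a=40/3 m (b=L-a=20/3):
  M_3 = Pb²(3a+b)x/L³ - Pab²/L²  [x≤a] = (-3)·(20/3)²·(3·(40/3)+(20/3))·5/20³ - (-3)·(40/3)·(20/3)²/20² = 5/9 kN·m
Load 4 — point force P=4 kN at a=10 m (b=L-a=10):
  M_4 = Pb²(3a+b)x/L³ - Pab²/L²  [x≤a] = 4·10²·(3·10+10)·5/20³ - 4·10·10²/20² = 0 kN·m
Superposition: M = Σ M_i = 8861/675 kN·m ≈ 13.127407 kN·m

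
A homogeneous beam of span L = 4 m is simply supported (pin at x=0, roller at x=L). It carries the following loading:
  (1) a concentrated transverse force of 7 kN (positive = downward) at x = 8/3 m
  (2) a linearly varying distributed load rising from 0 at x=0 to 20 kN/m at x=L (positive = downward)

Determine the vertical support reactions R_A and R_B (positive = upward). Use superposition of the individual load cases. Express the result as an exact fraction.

R_A = 47/3 kN, R_B = 94/3 kN

Load 1 — point force P=7 kN at a=8/3 m (b=L-a=4/3):
  R_A = Pb/L = 7·(4/3)/4 = 7/3 kN
  R_B = Pa/L = 7·(8/3)/4 = 14/3 kN
Load 2 — triangular load w₀=20 kN/m (0→w₀ over full span):
  R_A = w₀L/6 = 20·4/6 = 40/3 kN
  R_B = w₀L/3 = 20·4/3 = 80/3 kN
Superposition: R_A = 47/3 kN, R_B = 94/3 kN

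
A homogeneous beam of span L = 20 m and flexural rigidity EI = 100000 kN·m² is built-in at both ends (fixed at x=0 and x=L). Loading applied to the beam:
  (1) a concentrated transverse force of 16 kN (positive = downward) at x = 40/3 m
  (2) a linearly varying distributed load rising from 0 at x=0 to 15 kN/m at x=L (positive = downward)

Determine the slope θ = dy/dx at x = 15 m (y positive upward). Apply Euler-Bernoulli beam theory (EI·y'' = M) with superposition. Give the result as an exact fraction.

Load 1 — point force P=16 kN at a=40/3 m (b=L-a=20/3):
  θ_1 = Pa²(L-x)(2bL-(3b+a)(L-x))/(2L³EI)  [x>a] = 16·(40/3)²·(20-15)·(2·(20/3)·20-(3·(20/3)+(40/3))·(20-15))/(2·20³·100000) = 1/1125 rad
Load 2 — triangular load w₀=15 kN/m (0→w₀ over full span):
  θ_2 = -w₀(2x(L-x)(L-2x)(x+2L)+x²(L-x)²)/(120LEI) = -15·(2·15·(20-15)·(20-2·15)·(15+2·20)+15²·(20-15)²)/(120·20·100000) = 123/25600 rad
Superposition: θ = Σ θ_i = 6559/1152000 rad ≈ 0.005694 rad

θ(15) = 6559/1152000 rad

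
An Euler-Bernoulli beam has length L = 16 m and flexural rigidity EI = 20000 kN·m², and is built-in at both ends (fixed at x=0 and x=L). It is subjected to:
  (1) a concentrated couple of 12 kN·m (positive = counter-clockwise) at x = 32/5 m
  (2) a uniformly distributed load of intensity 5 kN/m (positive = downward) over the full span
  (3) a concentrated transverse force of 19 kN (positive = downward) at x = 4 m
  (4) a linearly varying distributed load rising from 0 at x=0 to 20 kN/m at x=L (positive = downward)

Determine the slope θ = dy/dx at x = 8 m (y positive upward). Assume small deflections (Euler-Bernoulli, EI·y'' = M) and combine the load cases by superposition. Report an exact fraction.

θ(8) = -1487/1500000 rad

Load 1 — applied couple M₀=12 kN·m at a=32/5 m (b=L-a=48/5):
  θ_1 = (R_Ax²/2 - M_Ax - M₀(x-a))/EI  [x>a] with R_A=27/25, M_A=36/25 = ((27/25)·8²/2 - (36/25)·8 - 12·(8-(32/5)))/20000 = 3/15625 rad
Load 2 — uniform load w=5 kN/m over full span:
  θ_2 = -wx(L-x)(L-2x)/(12EI) = -5·8·(16-8)·(16-2·8)/(12·20000) = 0 rad
Load 3 — point force P=19 kN at a=4 m (b=L-a=12):
  θ_3 = Pa²(L-x)(2bL-(3b+a)(L-x))/(2L³EI)  [x>a] = 19·4²·(16-8)·(2·12·16-(3·12+4)·(16-8))/(2·16³·20000) = 19/20000 rad
Load 4 — triangular load w₀=20 kN/m (0→w₀ over full span):
  θ_4 = -w₀(2x(L-x)(L-2x)(x+2L)+x²(L-x)²)/(120LEI) = -20·(2·8·(16-8)·(16-2·8)·(8+2·16)+8²·(16-8)²)/(120·16·20000) = -4/1875 rad
Superposition: θ = Σ θ_i = -1487/1500000 rad ≈ -0.000991 rad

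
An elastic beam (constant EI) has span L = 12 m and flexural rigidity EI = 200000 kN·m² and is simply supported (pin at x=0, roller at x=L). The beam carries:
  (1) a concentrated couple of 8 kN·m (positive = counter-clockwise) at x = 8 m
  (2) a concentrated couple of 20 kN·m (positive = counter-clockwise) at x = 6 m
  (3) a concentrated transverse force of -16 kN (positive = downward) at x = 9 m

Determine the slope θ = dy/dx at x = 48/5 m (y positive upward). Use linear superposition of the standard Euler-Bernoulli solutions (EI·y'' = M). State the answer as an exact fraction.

θ(48/5) = -419/937500 rad

Load 1 — applied couple M₀=8 kN·m at a=8 m (b=L-a=4):
  θ_1 = (M₀x²/(2L)-M₀(x-a)+C₁)/EI  [x>a] with C₁=M₀(3b²-L²)/(6L)=-32/3 = (8·(48/5)²/(2·12)-8·((48/5)-8)+(-32/3))/200000 = 17/468750 rad
Load 2 — applied couple M₀=20 kN·m at a=6 m (b=L-a=6):
  θ_2 = (M₀x²/(2L)-M₀(x-a)+C₁)/EI  [x>a] with C₁=M₀(3b²-L²)/(6L)=-10 = (20·(48/5)²/(2·12)-20·((48/5)-6)+(-10))/200000 = -13/500000 rad
Load 3 — point force P=-16 kN at a=9 m (b=L-a=3):
  θ_3 = -Pa(2L²-6Lx+3x²+a²)/(6LEI)  [x>a] = -(-16)·9·(2·12²-6·12·(48/5)+3·(48/5)²+9²)/(6·12·200000) = -1143/2500000 rad
Superposition: θ = Σ θ_i = -419/937500 rad ≈ -0.000447 rad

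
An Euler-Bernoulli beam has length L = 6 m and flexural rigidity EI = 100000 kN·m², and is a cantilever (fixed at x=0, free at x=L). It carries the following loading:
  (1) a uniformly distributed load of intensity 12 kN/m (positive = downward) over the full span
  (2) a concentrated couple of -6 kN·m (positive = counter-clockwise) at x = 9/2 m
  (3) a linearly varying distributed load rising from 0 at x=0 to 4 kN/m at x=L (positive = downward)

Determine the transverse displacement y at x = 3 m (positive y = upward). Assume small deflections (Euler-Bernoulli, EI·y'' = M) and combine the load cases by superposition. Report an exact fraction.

y(3) = -17577/2000000 m

Load 1 — uniform load w=12 kN/m over full span:
  y_1 = -wx²(x²-4Lx+6L²)/(24EI) = -12·3²·(3²-4·6·3+6·6²)/(24·100000) = -1377/200000 m
Load 2 — applied couple M₀=-6 kN·m at a=9/2 m (b=L-a=3/2):
  y_2 = M₀x²/(2EI)  [x≤a] = (-6)·3²/(2·100000) = -27/100000 m
Load 3 — triangular load w₀=4 kN/m (0→w₀ over full span):
  y_3 = (w₀Lx³/12-w₀L²x²/6-w₀x⁵/(120L))/EI = (4·6·3³/12-4·6²·3²/6-4·3⁵/(120·6))/100000 = -3267/2000000 m
Superposition: y = Σ y_i = -17577/2000000 m ≈ -0.008788 m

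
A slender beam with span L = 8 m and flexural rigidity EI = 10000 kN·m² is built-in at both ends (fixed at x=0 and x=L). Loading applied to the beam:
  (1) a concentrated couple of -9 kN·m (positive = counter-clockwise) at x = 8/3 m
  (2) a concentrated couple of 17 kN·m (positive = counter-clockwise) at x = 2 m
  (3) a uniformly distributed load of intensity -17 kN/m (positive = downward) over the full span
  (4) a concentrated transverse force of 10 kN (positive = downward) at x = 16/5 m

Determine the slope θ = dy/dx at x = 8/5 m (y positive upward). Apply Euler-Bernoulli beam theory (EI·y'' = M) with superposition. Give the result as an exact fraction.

Load 1 — applied couple M₀=-9 kN·m at a=8/3 m (b=L-a=16/3):
  θ_1 = (R_Ax²/2 - M_Ax)/EI  [x≤a] with R_A=-3/2, M_A=0 = ((-3/2)·(8/5)²/2 - 0·(8/5))/10000 = -3/15625 rad
Load 2 — applied couple M₀=17 kN·m at a=2 m (b=L-a=6):
  θ_2 = (R_Ax²/2 - M_Ax)/EI  [x≤a] with R_A=153/64, M_A=-51/16 = ((153/64)·(8/5)²/2 - (-51/16)·(8/5))/10000 = 51/62500 rad
Load 3 — uniform load w=-17 kN/m over full span:
  θ_3 = -wx(L-x)(L-2x)/(12EI) = -(-17)·(8/5)·(8-(8/5))·(8-2·(8/5))/(12·10000) = 544/78125 rad
Load 4 — point force P=10 kN at a=16/5 m (b=L-a=24/5):
  θ_4 = -Pb²x(2aL-(3a+b)x)/(2L³EI)  [x≤a] = -10·(24/5)²·(8/5)·(2·(16/5)·8-(3·(16/5)+(24/5))·(8/5))/(2·8³·10000) = -396/390625 rad
Superposition: θ = Σ θ_i = 10271/1562500 rad ≈ 0.006573 rad

θ(8/5) = 10271/1562500 rad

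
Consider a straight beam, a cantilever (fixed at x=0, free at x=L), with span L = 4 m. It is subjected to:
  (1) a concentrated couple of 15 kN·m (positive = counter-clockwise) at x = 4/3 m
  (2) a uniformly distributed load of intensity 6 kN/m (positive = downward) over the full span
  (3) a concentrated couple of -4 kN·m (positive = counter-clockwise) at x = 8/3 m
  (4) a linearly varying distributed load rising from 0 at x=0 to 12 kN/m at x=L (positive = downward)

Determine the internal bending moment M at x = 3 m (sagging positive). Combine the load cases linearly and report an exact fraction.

M(3) = -17/2 kN·m

Load 1 — applied couple M₀=15 kN·m at a=4/3 m (b=L-a=8/3):
  M_1 = 0  [x>a] = 0 kN·m
Load 2 — uniform load w=6 kN/m over full span:
  M_2 = -w(L-x)²/2 = -6·(4-3)²/2 = -3 kN·m
Load 3 — applied couple M₀=-4 kN·m at a=8/3 m (b=L-a=4/3):
  M_3 = 0  [x>a] = 0 kN·m
Load 4 — triangular load w₀=12 kN/m (0→w₀ over full span):
  M_4 = w₀Lx/2 - w₀L²/3 - w₀x³/(6L) = 12·4·3/2 - 12·4²/3 - 12·3³/(6·4) = -11/2 kN·m
Superposition: M = Σ M_i = -17/2 kN·m ≈ -8.500000 kN·m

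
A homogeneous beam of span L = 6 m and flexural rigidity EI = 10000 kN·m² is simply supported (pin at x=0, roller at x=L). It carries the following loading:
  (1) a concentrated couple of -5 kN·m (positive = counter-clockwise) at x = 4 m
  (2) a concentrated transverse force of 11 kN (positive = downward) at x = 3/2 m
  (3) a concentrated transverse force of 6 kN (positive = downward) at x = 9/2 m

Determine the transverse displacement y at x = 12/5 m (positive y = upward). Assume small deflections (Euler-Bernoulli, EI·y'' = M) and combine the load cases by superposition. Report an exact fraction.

y(12/5) = -18007/4000000 m

Load 1 — applied couple M₀=-5 kN·m at a=4 m (b=L-a=2):
  y_1 = (M₀x³/(6L)+C₁x)/EI  [x≤a] with C₁=M₀(3b²-L²)/(6L)=10/3 = ((-5)·(12/5)³/(6·6)+(10/3)·(12/5))/10000 = 19/31250 m
Load 2 — point force P=11 kN at a=3/2 m (b=L-a=9/2):
  y_2 = -Pa(L-x)(2Lx-a²-x²)/(6LEI)  [x>a] = -11·(3/2)·(6-(12/5))·(2·6·(12/5)-(3/2)²-(12/5)²)/(6·6·10000) = -68607/20000000 m
Load 3 — point force P=6 kN at a=9/2 m (b=L-a=3/2):
  y_3 = -Pbx(L²-b²-x²)/(6LEI)  [x≤a] = -6·(3/2)·(12/5)·(6²-(3/2)²-(12/5)²)/(6·6·10000) = -8397/5000000 m
Superposition: y = Σ y_i = -18007/4000000 m ≈ -0.004502 m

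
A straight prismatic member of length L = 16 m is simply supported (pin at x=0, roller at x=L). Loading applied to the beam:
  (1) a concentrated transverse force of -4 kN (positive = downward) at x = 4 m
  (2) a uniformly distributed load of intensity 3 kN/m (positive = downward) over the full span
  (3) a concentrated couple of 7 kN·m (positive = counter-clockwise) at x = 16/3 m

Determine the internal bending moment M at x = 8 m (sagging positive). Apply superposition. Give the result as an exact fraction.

Load 1 — point force P=-4 kN at a=4 m (b=L-a=12):
  M_1 = Pa(L-x)/L  [x>a] = (-4)·4·(16-8)/16 = -8 kN·m
Load 2 — uniform load w=3 kN/m over full span:
  M_2 = wx(L-x)/2 = 3·8·(16-8)/2 = 96 kN·m
Load 3 — applied couple M₀=7 kN·m at a=16/3 m (b=L-a=32/3):
  M_3 = M₀x/L - M₀  [x>a] = 7·8/16 - 7 = -7/2 kN·m
Superposition: M = Σ M_i = 169/2 kN·m ≈ 84.500000 kN·m

M(8) = 169/2 kN·m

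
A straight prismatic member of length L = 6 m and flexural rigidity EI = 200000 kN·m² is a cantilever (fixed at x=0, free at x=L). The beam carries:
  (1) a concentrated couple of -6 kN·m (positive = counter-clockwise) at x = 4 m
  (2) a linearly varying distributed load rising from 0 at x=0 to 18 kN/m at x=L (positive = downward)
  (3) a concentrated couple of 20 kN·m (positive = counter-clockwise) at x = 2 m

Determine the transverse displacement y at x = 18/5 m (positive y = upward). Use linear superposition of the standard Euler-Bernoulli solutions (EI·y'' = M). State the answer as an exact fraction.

Load 1 — applied couple M₀=-6 kN·m at a=4 m (b=L-a=2):
  y_1 = M₀x²/(2EI)  [x≤a] = (-6)·(18/5)²/(2·200000) = -243/1250000 m
Load 2 — triangular load w₀=18 kN/m (0→w₀ over full span):
  y_2 = (w₀Lx³/12-w₀L²x²/6-w₀x⁵/(120L))/EI = (18·6·(18/5)³/12-18·6²·(18/5)²/6-18·(18/5)⁵/(120·6))/200000 = -3886299/781250000 m
Load 3 — applied couple M₀=20 kN·m at a=2 m (b=L-a=4):
  y_3 = M₀a(2x-a)/(2EI)  [x>a] = 20·2·(2·(18/5)-2)/(2·200000) = 13/25000 m
Superposition: y = Σ y_i = -907981/195312500 m ≈ -0.004649 m

y(18/5) = -907981/195312500 m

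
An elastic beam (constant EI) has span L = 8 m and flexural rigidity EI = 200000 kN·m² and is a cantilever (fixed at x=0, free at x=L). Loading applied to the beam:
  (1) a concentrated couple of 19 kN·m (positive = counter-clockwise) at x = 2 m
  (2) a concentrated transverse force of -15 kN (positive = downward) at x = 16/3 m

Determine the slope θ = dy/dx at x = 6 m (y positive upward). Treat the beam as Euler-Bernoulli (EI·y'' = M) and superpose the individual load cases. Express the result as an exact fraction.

Load 1 — applied couple M₀=19 kN·m at a=2 m (b=L-a=6):
  θ_1 = M₀a/EI  [x>a] = 19·2/200000 = 19/100000 rad
Load 2 — point force P=-15 kN at a=16/3 m (b=L-a=8/3):
  θ_2 = -Pa²/(2EI)  [x>a] = -(-15)·(16/3)²/(2·200000) = 2/1875 rad
Superposition: θ = Σ θ_i = 377/300000 rad ≈ 0.001257 rad

θ(6) = 377/300000 rad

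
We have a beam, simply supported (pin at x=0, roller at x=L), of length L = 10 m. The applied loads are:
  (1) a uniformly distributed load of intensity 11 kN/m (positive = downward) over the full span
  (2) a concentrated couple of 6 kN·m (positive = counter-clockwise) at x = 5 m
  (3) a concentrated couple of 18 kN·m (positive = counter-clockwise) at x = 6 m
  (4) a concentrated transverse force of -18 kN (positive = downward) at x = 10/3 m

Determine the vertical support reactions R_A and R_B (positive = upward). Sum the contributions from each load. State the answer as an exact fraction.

Load 1 — uniform load w=11 kN/m over full span:
  R_A = wL/2 = 11·10/2 = 55 kN
  R_B = wL/2 = 11·10/2 = 55 kN
Load 2 — applied couple M₀=6 kN·m at a=5 m (b=L-a=5):
  R_A = M₀/L = 6/10 = 3/5 kN
  R_B = -M₀/L = -6/10 = -3/5 kN
Load 3 — applied couple M₀=18 kN·m at a=6 m (b=L-a=4):
  R_A = M₀/L = 18/10 = 9/5 kN
  R_B = -M₀/L = -18/10 = -9/5 kN
Load 4 — point force P=-18 kN at a=10/3 m (b=L-a=20/3):
  R_A = Pb/L = (-18)·(20/3)/10 = -12 kN
  R_B = Pa/L = (-18)·(10/3)/10 = -6 kN
Superposition: R_A = 227/5 kN, R_B = 233/5 kN

R_A = 227/5 kN, R_B = 233/5 kN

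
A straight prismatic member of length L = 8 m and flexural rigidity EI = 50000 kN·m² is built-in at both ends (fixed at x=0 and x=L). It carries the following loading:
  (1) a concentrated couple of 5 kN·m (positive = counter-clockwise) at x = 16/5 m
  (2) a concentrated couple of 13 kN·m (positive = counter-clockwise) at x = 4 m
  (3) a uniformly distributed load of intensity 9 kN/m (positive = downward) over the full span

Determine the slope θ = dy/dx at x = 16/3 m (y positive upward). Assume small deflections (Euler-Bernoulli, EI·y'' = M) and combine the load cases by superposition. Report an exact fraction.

Load 1 — applied couple M₀=5 kN·m at a=16/5 m (b=L-a=24/5):
  θ_1 = (R_Ax²/2 - M_Ax - M₀(x-a))/EI  [x>a] with R_A=9/10, M_A=3/5 = ((9/10)·(16/3)²/2 - (3/5)·(16/3) - 5·((16/3)-(16/5)))/50000 = -1/46875 rad
Load 2 — applied couple M₀=13 kN·m at a=4 m (b=L-a=4):
  θ_2 = (R_Ax²/2 - M_Ax - M₀(x-a))/EI  [x>a] with R_A=39/16, M_A=13/4 = ((39/16)·(16/3)²/2 - (13/4)·(16/3) - 13·((16/3)-4))/50000 = 0 rad
Load 3 — uniform load w=9 kN/m over full span:
  θ_3 = -wx(L-x)(L-2x)/(12EI) = -9·(16/3)·(8-(16/3))·(8-2·(16/3))/(12·50000) = 16/28125 rad
Superposition: θ = Σ θ_i = 77/140625 rad ≈ 0.000548 rad

θ(16/3) = 77/140625 rad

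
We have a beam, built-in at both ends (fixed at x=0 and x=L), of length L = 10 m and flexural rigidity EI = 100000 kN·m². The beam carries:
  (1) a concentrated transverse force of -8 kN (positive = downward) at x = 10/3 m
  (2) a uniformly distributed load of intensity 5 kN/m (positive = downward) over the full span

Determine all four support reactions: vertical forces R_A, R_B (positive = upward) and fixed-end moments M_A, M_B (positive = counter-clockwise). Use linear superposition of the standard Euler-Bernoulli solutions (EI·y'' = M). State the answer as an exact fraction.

Load 1 — point force P=-8 kN at a=10/3 m (b=L-a=20/3):
  R_A = Pb²(3a+b)/L³ = (-8)·(20/3)²·(3·(10/3)+(20/3))/10³ = -160/27 kN
  M_A = Pab²/L² = (-8)·(10/3)·(20/3)²/10² = -320/27 kN·m
  R_B = Pa²(a+3b)/L³ = (-8)·(10/3)²·((10/3)+3·(20/3))/10³ = -56/27 kN
  M_B = -Pa²b/L² = -(-8)·(10/3)²·(20/3)/10² = 160/27 kN·m
Load 2 — uniform load w=5 kN/m over full span:
  R_A = wL/2 = 5·10/2 = 25 kN
  M_A = wL²/12 = 5·10²/12 = 125/3 kN·m
  R_B = wL/2 = 5·10/2 = 25 kN
  M_B = -wL²/12 = -5·10²/12 = -125/3 kN·m
Superposition: R_A = 515/27 kN, M_A = 805/27 kN·m, R_B = 619/27 kN, M_B = -965/27 kN·m

R_A = 515/27 kN, M_A = 805/27 kN·m, R_B = 619/27 kN, M_B = -965/27 kN·m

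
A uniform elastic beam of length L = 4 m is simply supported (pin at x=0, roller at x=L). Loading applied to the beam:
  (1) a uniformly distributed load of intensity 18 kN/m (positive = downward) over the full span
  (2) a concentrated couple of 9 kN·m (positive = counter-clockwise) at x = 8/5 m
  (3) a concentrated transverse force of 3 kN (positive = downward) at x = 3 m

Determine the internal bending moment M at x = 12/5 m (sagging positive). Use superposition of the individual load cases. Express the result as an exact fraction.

Load 1 — uniform load w=18 kN/m over full span:
  M_1 = wx(L-x)/2 = 18·(12/5)·(4-(12/5))/2 = 864/25 kN·m
Load 2 — applied couple M₀=9 kN·m at a=8/5 m (b=L-a=12/5):
  M_2 = M₀x/L - M₀  [x>a] = 9·(12/5)/4 - 9 = -18/5 kN·m
Load 3 — point force P=3 kN at a=3 m (b=L-a=1):
  M_3 = Pbx/L  [x≤a] = 3·1·(12/5)/4 = 9/5 kN·m
Superposition: M = Σ M_i = 819/25 kN·m ≈ 32.760000 kN·m

M(12/5) = 819/25 kN·m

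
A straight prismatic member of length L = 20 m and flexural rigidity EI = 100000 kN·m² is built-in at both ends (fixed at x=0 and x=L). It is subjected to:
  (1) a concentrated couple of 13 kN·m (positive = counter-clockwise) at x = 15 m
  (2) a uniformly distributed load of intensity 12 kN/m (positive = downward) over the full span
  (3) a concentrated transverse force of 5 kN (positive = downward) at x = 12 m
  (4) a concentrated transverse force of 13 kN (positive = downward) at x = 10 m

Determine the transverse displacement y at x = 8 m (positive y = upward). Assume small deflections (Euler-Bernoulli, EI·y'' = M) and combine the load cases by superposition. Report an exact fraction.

y(8) = -199423/3750000 m

Load 1 — applied couple M₀=13 kN·m at a=15 m (b=L-a=5):
  y_1 = (R_Ax³/6 - M_Ax²/2)/EI  [x≤a] with R_A=117/160, M_A=65/16 = ((117/160)·8³/6 - (65/16)·8²/2)/100000 = -169/250000 m
Load 2 — uniform load w=12 kN/m over full span:
  y_2 = -wx²(L-x)²/(24EI) = -12·8²·(20-8)²/(24·100000) = -144/3125 m
Load 3 — point force P=5 kN at a=12 m (b=L-a=8):
  y_3 = -Pb²x²(3aL-(3a+b)x)/(6L³EI)  [x≤a] = -5·8²·8²·(3·12·20-(3·12+8)·8)/(6·20³·100000) = -368/234375 m
Load 4 — point force P=13 kN at a=10 m (b=L-a=10):
  y_4 = -Pb²x²(3aL-(3a+b)x)/(6L³EI)  [x≤a] = -13·10²·8²·(3·10·20-(3·10+10)·8)/(6·20³·100000) = -91/18750 m
Superposition: y = Σ y_i = -199423/3750000 m ≈ -0.053179 m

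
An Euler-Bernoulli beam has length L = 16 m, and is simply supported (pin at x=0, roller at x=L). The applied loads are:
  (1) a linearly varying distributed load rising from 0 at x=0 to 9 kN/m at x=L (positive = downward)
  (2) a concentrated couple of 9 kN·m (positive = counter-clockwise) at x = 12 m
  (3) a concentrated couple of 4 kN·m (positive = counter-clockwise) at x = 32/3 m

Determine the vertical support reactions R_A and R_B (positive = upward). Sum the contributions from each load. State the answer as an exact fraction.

R_A = 397/16 kN, R_B = 755/16 kN

Load 1 — triangular load w₀=9 kN/m (0→w₀ over full span):
  R_A = w₀L/6 = 9·16/6 = 24 kN
  R_B = w₀L/3 = 9·16/3 = 48 kN
Load 2 — applied couple M₀=9 kN·m at a=12 m (b=L-a=4):
  R_A = M₀/L = 9/16 kN
  R_B = -M₀/L = -9/16 kN
Load 3 — applied couple M₀=4 kN·m at a=32/3 m (b=L-a=16/3):
  R_A = M₀/L = 4/16 = 1/4 kN
  R_B = -M₀/L = -4/16 = -1/4 kN
Superposition: R_A = 397/16 kN, R_B = 755/16 kN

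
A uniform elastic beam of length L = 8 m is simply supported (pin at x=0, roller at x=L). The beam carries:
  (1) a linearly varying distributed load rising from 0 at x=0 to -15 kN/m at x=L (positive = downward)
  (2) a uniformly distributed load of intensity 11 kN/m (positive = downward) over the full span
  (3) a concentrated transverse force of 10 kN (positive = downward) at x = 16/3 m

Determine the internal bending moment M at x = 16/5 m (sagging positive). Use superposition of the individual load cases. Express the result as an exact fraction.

M(16/5) = 3104/75 kN·m

Load 1 — triangular load w₀=-15 kN/m (0→w₀ over full span):
  M_1 = w₀Lx/6 - w₀x³/(6L) = (-15)·8·(16/5)/6 - (-15)·(16/5)³/(6·8) = -1344/25 kN·m
Load 2 — uniform load w=11 kN/m over full span:
  M_2 = wx(L-x)/2 = 11·(16/5)·(8-(16/5))/2 = 2112/25 kN·m
Load 3 — point force P=10 kN at a=16/3 m (b=L-a=8/3):
  M_3 = Pbx/L  [x≤a] = 10·(8/3)·(16/5)/8 = 32/3 kN·m
Superposition: M = Σ M_i = 3104/75 kN·m ≈ 41.386667 kN·m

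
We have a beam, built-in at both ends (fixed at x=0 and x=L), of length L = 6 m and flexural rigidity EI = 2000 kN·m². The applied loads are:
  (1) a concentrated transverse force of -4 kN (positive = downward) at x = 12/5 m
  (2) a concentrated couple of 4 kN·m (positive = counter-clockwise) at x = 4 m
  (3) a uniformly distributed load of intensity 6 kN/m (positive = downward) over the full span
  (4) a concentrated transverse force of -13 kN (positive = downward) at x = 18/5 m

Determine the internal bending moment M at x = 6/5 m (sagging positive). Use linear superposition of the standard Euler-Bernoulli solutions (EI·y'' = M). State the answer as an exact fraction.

Load 1 — point force P=-4 kN at a=12/5 m (b=L-a=18/5):
  M_1 = Pb²(3a+b)x/L³ - Pab²/L²  [x≤a] = (-4)·(18/5)²·(3·(12/5)+(18/5))·(6/5)/6³ - (-4)·(12/5)·(18/5)²/6² = 216/625 kN·m
Load 2 — applied couple M₀=4 kN·m at a=4 m (b=L-a=2):
  M_2 = R_Ax - M_A  [x≤a] with R_A=8/9, M_A=4/3 = (8/9)·(6/5) - (4/3) = -4/15 kN·m
Load 3 — uniform load w=6 kN/m over full span:
  M_3 = wLx/2 - wL²/12 - wx²/2 = 6·6·(6/5)/2 - 6·6²/12 - 6·(6/5)²/2 = -18/25 kN·m
Load 4 — point force P=-13 kN at a=18/5 m (b=L-a=12/5):
  M_4 = Pb²(3a+b)x/L³ - Pab²/L²  [x≤a] = (-13)·(12/5)²·(3·(18/5)+(12/5))·(6/5)/6³ - (-13)·(18/5)·(12/5)²/6² = 1248/625 kN·m
Superposition: M = Σ M_i = 2542/1875 kN·m ≈ 1.355733 kN·m

M(6/5) = 2542/1875 kN·m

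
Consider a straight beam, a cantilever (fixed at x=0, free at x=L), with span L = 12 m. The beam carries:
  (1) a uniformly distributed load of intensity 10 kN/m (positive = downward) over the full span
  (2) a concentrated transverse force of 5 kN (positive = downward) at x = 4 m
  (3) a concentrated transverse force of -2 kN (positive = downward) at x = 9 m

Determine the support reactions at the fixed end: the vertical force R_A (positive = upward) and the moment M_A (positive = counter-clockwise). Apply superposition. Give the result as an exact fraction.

R_A = 123 kN, M_A = 722 kN·m

Load 1 — uniform load w=10 kN/m over full span:
  R_A = wL = 10·12 = 120 kN
  M_A = wL²/2 = 10·12²/2 = 720 kN·m
Load 2 — point force P=5 kN at a=4 m (b=L-a=8):
  R_A = P = 5 kN
  M_A = Pa = 5·4 = 20 kN·m
Load 3 — point force P=-2 kN at a=9 m (b=L-a=3):
  R_A = P = (-2) = -2 kN
  M_A = Pa = (-2)·9 = -18 kN·m
Superposition: R_A = 123 kN, M_A = 722 kN·m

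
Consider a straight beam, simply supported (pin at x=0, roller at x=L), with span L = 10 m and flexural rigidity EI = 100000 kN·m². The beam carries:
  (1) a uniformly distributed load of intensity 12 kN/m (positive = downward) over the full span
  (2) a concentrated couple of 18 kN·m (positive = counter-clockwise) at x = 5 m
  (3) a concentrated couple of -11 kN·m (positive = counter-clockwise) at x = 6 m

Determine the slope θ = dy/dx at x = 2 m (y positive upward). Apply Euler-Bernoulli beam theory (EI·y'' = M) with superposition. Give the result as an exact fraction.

Load 1 — uniform load w=12 kN/m over full span:
  θ_1 = -w(L³-6Lx²+4x³)/(24EI) = -12·(10³-6·10·2²+4·2³)/(24·100000) = -99/25000 rad
Load 2 — applied couple M₀=18 kN·m at a=5 m (b=L-a=5):
  θ_2 = (M₀x²/(2L)+C₁)/EI  [x≤a] with C₁=M₀(3b²-L²)/(6L)=-15/2 = (18·2²/(2·10)+(-15/2))/100000 = -39/1000000 rad
Load 3 — applied couple M₀=-11 kN·m at a=6 m (b=L-a=4):
  θ_3 = (M₀x²/(2L)+C₁)/EI  [x≤a] with C₁=M₀(3b²-L²)/(6L)=143/15 = ((-11)·2²/(2·10)+(143/15))/100000 = 11/150000 rad
Superposition: θ = Σ θ_i = -11777/3000000 rad ≈ -0.003926 rad

θ(2) = -11777/3000000 rad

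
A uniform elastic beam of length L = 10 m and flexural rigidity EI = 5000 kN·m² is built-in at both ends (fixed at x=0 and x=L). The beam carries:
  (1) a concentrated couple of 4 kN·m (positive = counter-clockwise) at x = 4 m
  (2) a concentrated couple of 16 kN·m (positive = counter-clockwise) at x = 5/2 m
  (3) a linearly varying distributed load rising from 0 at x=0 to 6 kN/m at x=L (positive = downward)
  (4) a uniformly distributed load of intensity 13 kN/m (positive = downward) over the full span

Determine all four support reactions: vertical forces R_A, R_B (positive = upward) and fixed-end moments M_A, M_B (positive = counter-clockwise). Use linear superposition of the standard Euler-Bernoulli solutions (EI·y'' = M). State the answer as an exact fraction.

R_A = 9547/125 kN, M_A = 9436/75 kN·m, R_B = 10453/125 kN, M_B = -9904/75 kN·m

Load 1 — applied couple M₀=4 kN·m at a=4 m (b=L-a=6):
  R_A = 6M₀ab/L³ = 6·4·4·6/10³ = 72/125 kN
  M_A = M₀b(2a-b)/L² = 4·6·(2·4-6)/10² = 12/25 kN·m
  R_B = -6M₀ab/L³ = -6·4·4·6/10³ = -72/125 kN
  M_B = M₀a(2b-a)/L² = 4·4·(2·6-4)/10² = 32/25 kN·m
Load 2 — applied couple M₀=16 kN·m at a=5/2 m (b=L-a=15/2):
  R_A = 6M₀ab/L³ = 6·16·(5/2)·(15/2)/10³ = 9/5 kN
  M_A = M₀b(2a-b)/L² = 16·(15/2)·(2·(5/2)-(15/2))/10² = -3 kN·m
  R_B = -6M₀ab/L³ = -6·16·(5/2)·(15/2)/10³ = -9/5 kN
  M_B = M₀a(2b-a)/L² = 16·(5/2)·(2·(15/2)-(5/2))/10² = 5 kN·m
Load 3 — triangular load w₀=6 kN/m (0→w₀ over full span):
  R_A = 3w₀L/20 = 3·6·10/20 = 9 kN
  M_A = w₀L²/30 = 6·10²/30 = 20 kN·m
  R_B = 7w₀L/20 = 7·6·10/20 = 21 kN
  M_B = -w₀L²/20 = -6·10²/20 = -30 kN·m
Load 4 — uniform load w=13 kN/m over full span:
  R_A = wL/2 = 13·10/2 = 65 kN
  M_A = wL²/12 = 13·10²/12 = 325/3 kN·m
  R_B = wL/2 = 13·10/2 = 65 kN
  M_B = -wL²/12 = -13·10²/12 = -325/3 kN·m
Superposition: R_A = 9547/125 kN, M_A = 9436/75 kN·m, R_B = 10453/125 kN, M_B = -9904/75 kN·m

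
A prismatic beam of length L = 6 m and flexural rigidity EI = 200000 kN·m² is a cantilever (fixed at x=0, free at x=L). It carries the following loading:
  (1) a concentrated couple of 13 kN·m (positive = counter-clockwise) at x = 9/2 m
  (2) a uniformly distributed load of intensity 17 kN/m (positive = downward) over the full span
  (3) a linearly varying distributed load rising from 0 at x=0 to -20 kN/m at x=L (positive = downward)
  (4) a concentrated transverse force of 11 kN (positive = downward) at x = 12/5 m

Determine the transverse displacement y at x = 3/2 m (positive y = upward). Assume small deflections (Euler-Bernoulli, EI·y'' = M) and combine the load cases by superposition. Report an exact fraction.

Load 1 — applied couple M₀=13 kN·m at a=9/2 m (b=L-a=3/2):
  y_1 = M₀x²/(2EI)  [x≤a] = 13·(3/2)²/(2·200000) = 117/1600000 m
Load 2 — uniform load w=17 kN/m over full span:
  y_2 = -wx²(x²-4Lx+6L²)/(24EI) = -17·(3/2)²·((3/2)²-4·6·(3/2)+6·6²)/(24·200000) = -37179/25600000 m
Load 3 — triangular load w₀=-20 kN/m (0→w₀ over full span):
  y_3 = (w₀Lx³/12-w₀L²x²/6-w₀x⁵/(120L))/EI = ((-20)·6·(3/2)³/12-(-20)·6²·(3/2)²/6-(-20)·(3/2)⁵/(120·6))/200000 = 30267/25600000 m
Load 4 — point force P=11 kN at a=12/5 m (b=L-a=18/5):
  y_4 = -Px²(3a-x)/(6EI)  [x≤a] = -11·(3/2)²·(3·(12/5)-(3/2))/(6·200000) = -1881/16000000 m
Superposition: y = Σ y_i = -5031/16000000 m ≈ -0.000314 m

y(3/2) = -5031/16000000 m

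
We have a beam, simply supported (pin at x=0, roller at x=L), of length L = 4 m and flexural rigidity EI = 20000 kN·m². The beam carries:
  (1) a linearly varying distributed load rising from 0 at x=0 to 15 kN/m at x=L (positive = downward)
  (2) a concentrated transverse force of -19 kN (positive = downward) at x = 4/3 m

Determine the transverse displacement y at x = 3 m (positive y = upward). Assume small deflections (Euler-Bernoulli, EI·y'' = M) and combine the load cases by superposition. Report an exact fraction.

Load 1 — triangular load w₀=15 kN/m (0→w₀ over full span):
  y_1 = -w₀x(7L⁴-10L²x²+3x⁴)/(360LEI) = -15·3·(7·4⁴-10·4²·3²+3·3⁴)/(360·4·20000) = -119/128000 m
Load 2 — point force P=-19 kN at a=4/3 m (b=L-a=8/3):
  y_2 = -Pa(L-x)(2Lx-a²-x²)/(6LEI)  [x>a] = -(-19)·(4/3)·(4-3)·(2·4·3-(4/3)²-3²)/(6·4·20000) = 2261/3240000 m
Superposition: y = Σ y_i = -12019/51840000 m ≈ -0.000232 m

y(3) = -12019/51840000 m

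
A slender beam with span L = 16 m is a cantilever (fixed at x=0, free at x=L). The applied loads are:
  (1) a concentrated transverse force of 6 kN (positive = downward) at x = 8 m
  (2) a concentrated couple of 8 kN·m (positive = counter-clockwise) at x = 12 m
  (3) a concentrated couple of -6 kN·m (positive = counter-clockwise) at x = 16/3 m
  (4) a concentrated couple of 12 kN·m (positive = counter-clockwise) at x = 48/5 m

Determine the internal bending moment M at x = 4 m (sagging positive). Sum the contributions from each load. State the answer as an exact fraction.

Load 1 — point force P=6 kN at a=8 m (b=L-a=8):
  M_1 = -P(a-x)  [x≤a] = -6·(8-4) = -24 kN·m
Load 2 — applied couple M₀=8 kN·m at a=12 m (b=L-a=4):
  M_2 = M₀  [x≤a] = 8 = 8 kN·m
Load 3 — applied couple M₀=-6 kN·m at a=16/3 m (b=L-a=32/3):
  M_3 = M₀  [x≤a] = (-6) = -6 kN·m
Load 4 — applied couple M₀=12 kN·m at a=48/5 m (b=L-a=32/5):
  M_4 = M₀  [x≤a] = 12 = 12 kN·m
Superposition: M = Σ M_i = -10 kN·m ≈ -10.000000 kN·m

M(4) = -10 kN·m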